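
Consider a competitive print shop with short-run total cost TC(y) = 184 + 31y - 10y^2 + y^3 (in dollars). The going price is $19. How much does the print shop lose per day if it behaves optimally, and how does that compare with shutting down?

Profit = -$112 at y = 6

AVC = 31 - 10y + y^2; min AVC = $6 at y = 5. Since P = $19 ≥ min AVC, the firm produces.
MC = 31 - 20y + 3y^2. Setting P = MC and taking the root on the rising branch gives y* = 6.
TR = 19·6 = 114. TC = 184 + 42 = 226. Profit = 114 − 226 = -$112.
That loss of $112 beats the $184 the firm would lose by shutting down; producing recovers $72 of fixed cost.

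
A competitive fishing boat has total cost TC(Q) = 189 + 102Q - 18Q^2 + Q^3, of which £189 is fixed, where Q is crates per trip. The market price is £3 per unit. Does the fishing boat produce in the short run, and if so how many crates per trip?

Shut down

Variable cost is VC = 102Q - 18Q^2 + Q^3, so AVC = VC/Q = 102 - 18Q + Q^2 and MC = dTC/dQ = 102 - 36Q + 3Q^2.
The AVC parabola has its vertex at Q = 18/2 = 9, where AVC = 102 - 18·9 + 9^2 = £21.
Since P = £3 < min AVC = £21, price fails to cover variable cost at any output.
Best response: produce nothing and absorb the £189 fixed cost.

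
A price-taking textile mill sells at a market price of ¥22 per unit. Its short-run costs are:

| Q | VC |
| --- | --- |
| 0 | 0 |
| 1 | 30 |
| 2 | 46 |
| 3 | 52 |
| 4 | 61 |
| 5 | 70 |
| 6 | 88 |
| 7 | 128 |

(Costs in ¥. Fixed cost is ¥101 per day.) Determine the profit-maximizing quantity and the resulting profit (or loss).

Compute π = P·Q − TC at each output: Q=0: -101; Q=1: -109; Q=2: -103; Q=3: -87; Q=4: -74; Q=5: -61; Q=6: -57; Q=7: -75.
Profit is maximized at Q = 6. AVC there is 88/6 = ¥14.67 ≤ P, so producing beats shutting down (which would give -¥101).

Q = 6; profit = -¥57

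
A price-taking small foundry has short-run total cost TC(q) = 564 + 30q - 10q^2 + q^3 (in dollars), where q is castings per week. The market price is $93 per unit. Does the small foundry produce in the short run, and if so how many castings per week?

Variable cost is VC = 30q - 10q^2 + q^3, so AVC = VC/q = 30 - 10q + q^2 and MC = dTC/dq = 30 - 20q + 3q^2.
AVC is minimized where dAVC/dq = -10 + 2q = 0, at q = 5; min AVC = 30 - 10·5 + 5^2 = $5.
Since P = $93 ≥ min AVC = $5, price covers variable cost and the firm should produce.
Set P = MC: 93 = 30 - 20q + 3q^2 → -63 - 20q + 3q^2 = 0. The roots are q = -7/3 and q = 9; the profit-maximizing output is on the rising part of MC, so q* = 9.
Check: AVC at q = 9 is $21 ≤ P, so revenue covers variable cost.
Profit = P·q − TC = 93·9 − 753 = $84.

Produce at q = 9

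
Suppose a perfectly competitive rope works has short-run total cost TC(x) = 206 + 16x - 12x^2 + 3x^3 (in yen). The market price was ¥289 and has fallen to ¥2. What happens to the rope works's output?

Output falls from 7 to 0 (the firm shuts down)

MC = 16 - 24x + 9x^2; the shutdown threshold is min AVC = ¥4 (at x = 2).
At P = ¥289 ≥ min AVC, set P = MC on the rising branch: x = 7.
At P = ¥2 < min AVC = ¥4, price no longer covers variable cost at any output, so the firm shuts down: x = 0.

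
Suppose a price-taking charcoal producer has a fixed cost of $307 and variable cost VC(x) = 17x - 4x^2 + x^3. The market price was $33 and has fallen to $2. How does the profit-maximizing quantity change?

Output falls from 4 to 0 (the firm shuts down)

AVC = 17 - 4x + x^2, minimized at x = 2 where min AVC = $13. MC = 17 - 8x + 3x^2.
At P = $33 ≥ min AVC, set P = MC on the rising branch: x = 4.
At P = $2 < min AVC = $13, price no longer covers variable cost at any output, so the firm shuts down: x = 0.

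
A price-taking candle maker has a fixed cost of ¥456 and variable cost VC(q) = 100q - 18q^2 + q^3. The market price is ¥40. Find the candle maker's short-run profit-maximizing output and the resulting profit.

Profit = -¥256 at q = 10

AVC = 100 - 18q + q^2; min AVC = ¥19 at q = 9. Since P = ¥40 ≥ min AVC, the firm produces.
With MC = 100 - 36q + 3q^2, P = MC on the upward-sloping part at q* = 10.
TR = 40·10 = 400. TC = 456 + 200 = 656. Profit = 400 − 656 = -¥256.
By producing, the firm covers all variable cost plus ¥200 of fixed cost; shutting down would lose the full ¥456.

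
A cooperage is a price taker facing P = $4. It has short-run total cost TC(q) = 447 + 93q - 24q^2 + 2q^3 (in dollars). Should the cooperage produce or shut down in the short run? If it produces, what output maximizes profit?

Shut down

Strip out fixed cost: VC = 93q - 24q^2 + 2q^3. Then AVC = 93 - 24q + 2q^2 and MC = 93 - 48q + 6q^2.
AVC is minimized where dAVC/dq = -24 + 4q = 0, at q = 6; min AVC = 93 - 24·6 + 2·6^2 = $21.
P = $4 lies below min AVC = $21; no output level covers variable cost.
The firm minimizes its loss by shutting down and losing only its fixed cost of $447.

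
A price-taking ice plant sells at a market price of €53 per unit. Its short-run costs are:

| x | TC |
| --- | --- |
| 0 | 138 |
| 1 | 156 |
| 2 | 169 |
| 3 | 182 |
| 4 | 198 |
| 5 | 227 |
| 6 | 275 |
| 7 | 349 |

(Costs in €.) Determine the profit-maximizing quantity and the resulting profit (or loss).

x = 6; profit = €43

Profit at each row (π = 53x − TC): x=0: -138; x=1: -103; x=2: -63; x=3: -23; x=4: 14; x=5: 38; x=6: 43; x=7: 22.
Profit is maximized at x = 6. AVC there is 137/6 = €22.83 ≤ P, so producing beats shutting down (which would give -€138).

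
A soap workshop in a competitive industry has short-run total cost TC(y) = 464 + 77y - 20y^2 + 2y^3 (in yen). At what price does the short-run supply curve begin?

The firm shuts down when price falls below the minimum of average variable cost. AVC = VC/y = 77 - 20y + 2y^2.
dAVC/dy = -20 + 4y = 0 gives y = 5. min AVC = 77 - 20·5 + 2·5^2 = 27.
The firm shuts down for any P below ¥27.

¥27 per unit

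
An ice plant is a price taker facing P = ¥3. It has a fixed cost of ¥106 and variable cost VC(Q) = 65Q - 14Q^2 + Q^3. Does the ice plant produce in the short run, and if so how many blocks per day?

From TC, MC = TC'(Q) = 65 - 28Q + 3Q^2 and AVC = VC/Q = 65 - 14Q + Q^2.
AVC hits its minimum where MC = AVC, at Q = 7, giving min AVC = 65 - 14·7 + 7^2 = ¥16.
With P < min AVC (¥3 < ¥16), every unit sold adds to the loss.
Shutting down limits the loss to fixed cost, ¥106.

Shut down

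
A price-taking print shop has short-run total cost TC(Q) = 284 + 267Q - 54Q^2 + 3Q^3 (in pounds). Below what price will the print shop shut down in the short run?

£24 per unit

The firm shuts down when price falls below the minimum of average variable cost. AVC = VC/Q = 267 - 54Q + 3Q^2.
dAVC/dQ = -54 + 6Q = 0 gives Q = 9. min AVC = 267 - 54·9 + 3·9^2 = 24.
The firm shuts down for any P below £24.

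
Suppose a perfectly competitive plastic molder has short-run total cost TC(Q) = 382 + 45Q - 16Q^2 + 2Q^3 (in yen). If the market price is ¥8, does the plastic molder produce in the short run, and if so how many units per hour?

Shut down

Variable cost is VC = 45Q - 16Q^2 + 2Q^3, so AVC = VC/Q = 45 - 16Q + 2Q^2 and MC = dTC/dQ = 45 - 32Q + 6Q^2.
AVC hits its minimum where MC = AVC, at Q = 4, giving min AVC = 45 - 16·4 + 2·4^2 = ¥13.
P = ¥8 lies below min AVC = ¥13; no output level covers variable cost.
Shutting down limits the loss to fixed cost, ¥382.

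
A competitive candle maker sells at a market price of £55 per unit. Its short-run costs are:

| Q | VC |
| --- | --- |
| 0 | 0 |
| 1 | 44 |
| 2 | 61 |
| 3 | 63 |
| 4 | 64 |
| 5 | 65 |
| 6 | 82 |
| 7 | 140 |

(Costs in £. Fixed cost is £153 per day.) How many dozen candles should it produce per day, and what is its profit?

Profit at each row (π = 55Q − TC): Q=0: -153; Q=1: -142; Q=2: -104; Q=3: -51; Q=4: 3; Q=5: 57; Q=6: 95; Q=7: 92.
Profit is maximized at Q = 6. AVC there is 82/6 = £13.67 ≤ P, so producing beats shutting down (which would give -£153).

Q = 6; profit = £95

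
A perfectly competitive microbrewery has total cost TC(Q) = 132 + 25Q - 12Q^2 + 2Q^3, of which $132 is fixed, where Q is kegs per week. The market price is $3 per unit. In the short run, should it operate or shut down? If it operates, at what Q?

Shut down

Strip out fixed cost: VC = 25Q - 12Q^2 + 2Q^3. Then AVC = 25 - 12Q + 2Q^2 and MC = 25 - 24Q + 6Q^2.
The AVC parabola has its vertex at Q = 12/4 = 3, where AVC = 25 - 12·3 + 2·3^2 = $7.
P = $3 lies below min AVC = $7; no output level covers variable cost.
Best response: produce nothing and absorb the $132 fixed cost.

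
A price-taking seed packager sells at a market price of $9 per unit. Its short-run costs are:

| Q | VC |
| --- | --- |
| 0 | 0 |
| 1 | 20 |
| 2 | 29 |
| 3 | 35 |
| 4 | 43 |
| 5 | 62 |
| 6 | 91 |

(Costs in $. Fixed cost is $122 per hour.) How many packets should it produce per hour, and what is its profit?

Q = 0 (shut down); profit = -$122

Compute π = P·Q − TC at each output: Q=0: -122; Q=1: -133; Q=2: -133; Q=3: -130; Q=4: -129; Q=5: -139; Q=6: -159.
Profit is highest at Q = 0. Equivalently, the lowest AVC in the table is 43/4 ≈ $10.75 at Q = 4, and P = $9 falls below it — price never covers variable cost, so the firm shuts down and loses only its fixed cost.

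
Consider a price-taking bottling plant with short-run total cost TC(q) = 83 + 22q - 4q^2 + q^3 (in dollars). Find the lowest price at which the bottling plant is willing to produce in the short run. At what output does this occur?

Short-run supply begins at min AVC. From VC = 22q - 4q^2 + q^3, AVC = 22 - 4q + q^2.
At the minimum of AVC, MC = AVC. MC = 22 - 8q + 3q^2; setting MC = AVC gives 2q^2 - 4q = 0, so q = 2. min AVC = 18.
So the shutdown price is $18.

$18 per unit, at q = 2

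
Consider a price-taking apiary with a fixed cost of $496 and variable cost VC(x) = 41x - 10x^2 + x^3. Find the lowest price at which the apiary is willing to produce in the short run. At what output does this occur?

$16 per unit, at x = 5

The shutdown price is the minimum of AVC. VC = 41x - 10x^2 + x^3, so AVC = 41 - 10x + x^2.
At the minimum of AVC, MC = AVC. MC = 41 - 20x + 3x^2; setting MC = AVC gives 2x^2 - 10x = 0, so x = 5. min AVC = 16.
For P < $16 the firm produces nothing.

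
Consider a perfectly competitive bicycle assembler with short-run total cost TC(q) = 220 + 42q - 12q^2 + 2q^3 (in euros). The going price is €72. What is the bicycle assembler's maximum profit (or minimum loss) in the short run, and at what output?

AVC = 42 - 12q + 2q^2 has its minimum €24 at q = 3; price €72 clears that bar, so the firm operates.
With MC = 42 - 24q + 6q^2, P = MC on the upward-sloping part at q* = 5.
TR = 72·5 = 360. TC = 220 + 160 = 380. Profit = 360 − 380 = -€20.
Shutting down would mean losing the fixed cost of €220, so operating at a loss of €20 is better by €200.

Profit = -€20 at q = 5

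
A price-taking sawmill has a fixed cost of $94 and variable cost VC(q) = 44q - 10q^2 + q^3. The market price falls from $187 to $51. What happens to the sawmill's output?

MC = 44 - 20q + 3q^2; the shutdown threshold is min AVC = $19 (at q = 5).
With P = $187 above the shutdown price, P = MC gives q = 11.
At P = $51 ≥ min AVC, set P = MC: q = 7. The firm stays open but cuts output.

Output falls from 11 to 7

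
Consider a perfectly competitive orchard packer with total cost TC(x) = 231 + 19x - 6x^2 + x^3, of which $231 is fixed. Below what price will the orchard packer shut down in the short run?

$10 per unit

Short-run supply begins at min AVC. From VC = 19x - 6x^2 + x^3, AVC = 19 - 6x + x^2.
At the minimum of AVC, MC = AVC. MC = 19 - 12x + 3x^2; setting MC = AVC gives 2x^2 - 6x = 0, so x = 3. min AVC = 10.
So the shutdown price is $10.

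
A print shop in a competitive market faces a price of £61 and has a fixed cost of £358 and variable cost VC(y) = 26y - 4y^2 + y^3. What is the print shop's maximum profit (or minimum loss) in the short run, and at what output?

AVC = 26 - 4y + y^2; min AVC = £22 at y = 2. Since P = £61 ≥ min AVC, the firm produces.
With MC = 26 - 8y + 3y^2, P = MC on the upward-sloping part at y* = 5.
TR = 61·5 = 305. TC = 358 + 155 = 513. Profit = 305 − 513 = -£208.
Shutting down would mean losing the fixed cost of £358, so operating at a loss of £208 is better by £150.

Profit = -£208 at y = 5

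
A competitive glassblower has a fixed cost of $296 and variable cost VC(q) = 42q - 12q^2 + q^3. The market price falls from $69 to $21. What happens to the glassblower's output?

Output falls from 9 to 7

MC = 42 - 24q + 3q^2; the shutdown threshold is min AVC = $6 (at q = 6).
With P = $69 above the shutdown price, P = MC gives q = 9.
At P = $21 ≥ min AVC, set P = MC: q = 7. The firm stays open but cuts output.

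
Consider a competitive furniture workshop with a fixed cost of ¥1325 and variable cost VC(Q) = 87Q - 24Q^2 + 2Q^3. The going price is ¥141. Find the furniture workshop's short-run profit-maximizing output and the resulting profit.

AVC = 87 - 24Q + 2Q^2 has its minimum ¥15 at Q = 6; price ¥141 clears that bar, so the firm operates.
With MC = 87 - 48Q + 6Q^2, P = MC on the upward-sloping part at Q* = 9.
TR = 141·9 = 1269. TC = 1325 + 297 = 1622. Profit = 1269 − 1622 = -¥353.
Shutting down would mean losing the fixed cost of ¥1325, so operating at a loss of ¥353 is better by ¥972.

Profit = -¥353 at Q = 9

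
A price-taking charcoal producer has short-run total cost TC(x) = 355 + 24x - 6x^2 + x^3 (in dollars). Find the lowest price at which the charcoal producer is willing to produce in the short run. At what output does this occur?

$15 per unit, at x = 3

Short-run supply begins at min AVC. From VC = 24x - 6x^2 + x^3, AVC = 24 - 6x + x^2.
dAVC/dx = -6 + 2x = 0 gives x = 3. min AVC = 24 - 6·3 + 3^2 = 15.
For P < $15 the firm produces nothing.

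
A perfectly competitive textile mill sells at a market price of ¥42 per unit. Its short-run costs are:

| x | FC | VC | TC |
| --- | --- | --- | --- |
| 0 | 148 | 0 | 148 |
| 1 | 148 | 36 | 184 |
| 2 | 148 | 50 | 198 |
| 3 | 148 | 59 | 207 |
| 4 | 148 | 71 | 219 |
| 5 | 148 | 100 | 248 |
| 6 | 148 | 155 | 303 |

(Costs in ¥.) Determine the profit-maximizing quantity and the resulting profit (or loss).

x = 5; profit = -¥38

Tabulate TR − TC: x=0: -148; x=1: -142; x=2: -114; x=3: -81; x=4: -51; x=5: -38; x=6: -51.
Profit is maximized at x = 5. AVC there is 100/5 = ¥20 ≤ P, so producing beats shutting down (which would give -¥148).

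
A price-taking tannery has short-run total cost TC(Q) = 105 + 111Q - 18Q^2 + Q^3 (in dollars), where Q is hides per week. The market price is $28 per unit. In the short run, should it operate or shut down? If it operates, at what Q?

Shut down

Strip out fixed cost: VC = 111Q - 18Q^2 + Q^3. Then AVC = 111 - 18Q + Q^2 and MC = 111 - 36Q + 3Q^2.
AVC hits its minimum where MC = AVC, at Q = 9, giving min AVC = 111 - 18·9 + 9^2 = $30.
Since P = $28 < min AVC = $30, price fails to cover variable cost at any output.
Best response: produce nothing and absorb the $105 fixed cost.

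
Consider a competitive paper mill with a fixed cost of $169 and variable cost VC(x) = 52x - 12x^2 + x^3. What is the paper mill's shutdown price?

Short-run supply begins at min AVC. From VC = 52x - 12x^2 + x^3, AVC = 52 - 12x + x^2.
dAVC/dx = -12 + 2x = 0 gives x = 6. min AVC = 52 - 12·6 + 6^2 = 16.
The firm shuts down for any P below $16.

$16 per unit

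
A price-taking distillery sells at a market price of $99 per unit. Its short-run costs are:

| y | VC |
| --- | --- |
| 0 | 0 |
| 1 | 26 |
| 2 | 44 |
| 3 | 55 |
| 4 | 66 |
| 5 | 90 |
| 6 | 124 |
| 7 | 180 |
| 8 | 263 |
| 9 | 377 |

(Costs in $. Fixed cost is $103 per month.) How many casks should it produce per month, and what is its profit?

Compute π = P·y − TC at each output: y=0: -103; y=1: -30; y=2: 51; y=3: 139; y=4: 227; y=5: 302; y=6: 367; y=7: 410; y=8: 426; y=9: 411.
Profit is maximized at y = 8. AVC there is 263/8 = $32.88 ≤ P, so producing beats shutting down (which would give -$103).

y = 8; profit = $426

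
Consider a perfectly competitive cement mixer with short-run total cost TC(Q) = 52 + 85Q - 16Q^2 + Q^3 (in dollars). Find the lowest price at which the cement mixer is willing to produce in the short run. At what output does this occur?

Short-run supply begins at min AVC. From VC = 85Q - 16Q^2 + Q^3, AVC = 85 - 16Q + Q^2.
dAVC/dQ = -16 + 2Q = 0 gives Q = 8. min AVC = 85 - 16·8 + 8^2 = 21.
The firm shuts down for any P below $21.

$21 per unit, at Q = 8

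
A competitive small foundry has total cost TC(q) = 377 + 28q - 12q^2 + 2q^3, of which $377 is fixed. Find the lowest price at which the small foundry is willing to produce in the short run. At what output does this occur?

$10 per unit, at q = 3

The shutdown price is the minimum of AVC. VC = 28q - 12q^2 + 2q^3, so AVC = 28 - 12q + 2q^2.
dAVC/dq = -12 + 4q = 0 gives q = 3. min AVC = 28 - 12·3 + 2·3^2 = 10.
The firm shuts down for any P below $10.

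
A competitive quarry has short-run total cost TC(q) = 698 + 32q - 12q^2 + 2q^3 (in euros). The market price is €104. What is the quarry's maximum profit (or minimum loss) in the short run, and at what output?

Profit = -€266 at q = 6

AVC = 32 - 12q + 2q^2; min AVC = €14 at q = 3. Since P = €104 ≥ min AVC, the firm produces.
MC = 32 - 24q + 6q^2. Setting P = MC and taking the root on the rising branch gives q* = 6.
TR = 104·6 = 624. TC = 698 + 192 = 890. Profit = 624 − 890 = -€266.
Shutting down would mean losing the fixed cost of €698, so operating at a loss of €266 is better by €432.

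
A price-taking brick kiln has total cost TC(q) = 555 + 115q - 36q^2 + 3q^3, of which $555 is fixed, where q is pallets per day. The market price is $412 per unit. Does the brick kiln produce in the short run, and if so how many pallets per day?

Strip out fixed cost: VC = 115q - 36q^2 + 3q^3. Then AVC = 115 - 36q + 3q^2 and MC = 115 - 72q + 9q^2.
The AVC parabola has its vertex at q = 36/6 = 6, where AVC = 115 - 36·6 + 3·6^2 = $7.
Since P = $412 ≥ min AVC = $7, price covers variable cost and the firm should produce.
Set P = MC: 412 = 115 - 72q + 9q^2 → -297 - 72q + 9q^2 = 0. The roots are q = -3 and q = 11; the profit-maximizing output is on the rising part of MC, so q* = 11.
Check: AVC at q = 11 is $82 ≤ P, so revenue covers variable cost.
Profit = P·q − TC = 412·11 − 1457 = $3075.

Produce at q = 11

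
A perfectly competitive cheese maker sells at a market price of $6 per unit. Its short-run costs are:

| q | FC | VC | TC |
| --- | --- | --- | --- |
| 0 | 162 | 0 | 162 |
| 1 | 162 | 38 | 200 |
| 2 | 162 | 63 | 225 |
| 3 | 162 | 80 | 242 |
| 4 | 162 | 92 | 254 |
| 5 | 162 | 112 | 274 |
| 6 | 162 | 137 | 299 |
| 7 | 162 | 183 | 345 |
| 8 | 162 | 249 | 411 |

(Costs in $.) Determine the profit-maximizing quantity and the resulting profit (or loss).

Compute π = P·q − TC at each output: q=0: -162; q=1: -194; q=2: -213; q=3: -224; q=4: -230; q=5: -244; q=6: -263; q=7: -303; q=8: -363.
Profit is highest at q = 0. Equivalently, the lowest AVC in the table is 112/5 ≈ $22.40 at q = 5, and P = $6 falls below it — price never covers variable cost, so the firm shuts down and loses only its fixed cost.

q = 0 (shut down); profit = -$162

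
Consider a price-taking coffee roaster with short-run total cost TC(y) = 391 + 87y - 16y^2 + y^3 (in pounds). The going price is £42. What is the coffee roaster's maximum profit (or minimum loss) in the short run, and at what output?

Profit = -£229 at y = 9

AVC = 87 - 16y + y^2 has its minimum £23 at y = 8; price £42 clears that bar, so the firm operates.
MC = 87 - 32y + 3y^2. Setting P = MC and taking the root on the rising branch gives y* = 9.
TR = 42·9 = 378. TC = 391 + 216 = 607. Profit = 378 − 607 = -£229.
Shutting down would mean losing the fixed cost of £391, so operating at a loss of £229 is better by £162.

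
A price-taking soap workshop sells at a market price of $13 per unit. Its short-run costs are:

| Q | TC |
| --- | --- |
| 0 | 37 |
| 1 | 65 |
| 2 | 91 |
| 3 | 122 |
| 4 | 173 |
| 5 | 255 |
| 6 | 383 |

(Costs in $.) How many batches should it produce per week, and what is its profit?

Compute π = P·Q − TC at each output: Q=0: -37; Q=1: -52; Q=2: -65; Q=3: -83; Q=4: -121; Q=5: -190; Q=6: -305.
Profit is highest at Q = 0. Equivalently, the lowest AVC in the table is 54/2 ≈ $27 at Q = 2, and P = $13 falls below it — price never covers variable cost, so the firm shuts down and loses only its fixed cost.

Q = 0 (shut down); profit = -$37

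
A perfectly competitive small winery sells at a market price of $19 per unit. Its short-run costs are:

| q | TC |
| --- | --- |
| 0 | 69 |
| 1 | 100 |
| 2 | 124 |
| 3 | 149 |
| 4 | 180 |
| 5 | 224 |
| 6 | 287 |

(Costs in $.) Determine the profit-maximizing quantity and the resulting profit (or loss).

q = 0 (shut down); profit = -$69

Profit at each row (π = 19q − TC): q=0: -69; q=1: -81; q=2: -86; q=3: -92; q=4: -104; q=5: -129; q=6: -173.
Profit is highest at q = 0. Equivalently, the lowest AVC in the table is 80/3 ≈ $26.67 at q = 3, and P = $19 falls below it — price never covers variable cost, so the firm shuts down and loses only its fixed cost.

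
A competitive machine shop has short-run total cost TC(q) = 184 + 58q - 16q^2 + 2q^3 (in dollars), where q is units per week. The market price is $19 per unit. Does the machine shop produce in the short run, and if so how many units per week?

Variable cost is VC = 58q - 16q^2 + 2q^3, so AVC = VC/q = 58 - 16q + 2q^2 and MC = dTC/dq = 58 - 32q + 6q^2.
The AVC parabola has its vertex at q = 16/4 = 4, where AVC = 58 - 16·4 + 2·4^2 = $26.
P = $19 lies below min AVC = $26; no output level covers variable cost.
Shutting down limits the loss to fixed cost, $184.

Shut down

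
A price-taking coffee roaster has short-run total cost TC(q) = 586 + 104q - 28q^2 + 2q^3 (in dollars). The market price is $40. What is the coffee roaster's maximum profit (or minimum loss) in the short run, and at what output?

Profit = -$330 at q = 8

AVC = 104 - 28q + 2q^2 has its minimum $6 at q = 7; price $40 clears that bar, so the firm operates.
With MC = 104 - 56q + 6q^2, P = MC on the upward-sloping part at q* = 8.
TR = 40·8 = 320. TC = 586 + 64 = 650. Profit = 320 − 650 = -$330.
By producing, the firm covers all variable cost plus $256 of fixed cost; shutting down would lose the full $586.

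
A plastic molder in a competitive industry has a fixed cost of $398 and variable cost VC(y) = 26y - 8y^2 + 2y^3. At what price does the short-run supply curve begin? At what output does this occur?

$18 per unit, at y = 2

Short-run supply begins at min AVC. From VC = 26y - 8y^2 + 2y^3, AVC = 26 - 8y + 2y^2.
dAVC/dy = -8 + 4y = 0 gives y = 2. min AVC = 26 - 8·2 + 2·2^2 = 18.
So the shutdown price is $18.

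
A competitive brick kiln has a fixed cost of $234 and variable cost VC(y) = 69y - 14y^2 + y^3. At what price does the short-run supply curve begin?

Short-run supply begins at min AVC. From VC = 69y - 14y^2 + y^3, AVC = 69 - 14y + y^2.
dAVC/dy = -14 + 2y = 0 gives y = 7. min AVC = 69 - 14·7 + 7^2 = 20.
The firm shuts down for any P below $20.

$20 per unit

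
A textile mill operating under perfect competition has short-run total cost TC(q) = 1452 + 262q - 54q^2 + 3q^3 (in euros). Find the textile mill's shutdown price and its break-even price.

Shutdown price = €19; break-even price = €163

AVC = 262 - 54q + 3q^2; minimized at q = 9, giving min AVC = €19. That is the shutdown price.
ATC = 1452/q + 262 - 54q + 3q^2. Setting dATC/dq = −1452/q^2 − 54 + 6q = 0 gives q = 11 (since 6·11^3 − 54·11^2 = 1452).
min ATC = 1452/11 + 262 − 54·11 + 3·11^2 = €163. That is the break-even price.
Between these two prices the firm operates at a loss; above €163 it earns a profit.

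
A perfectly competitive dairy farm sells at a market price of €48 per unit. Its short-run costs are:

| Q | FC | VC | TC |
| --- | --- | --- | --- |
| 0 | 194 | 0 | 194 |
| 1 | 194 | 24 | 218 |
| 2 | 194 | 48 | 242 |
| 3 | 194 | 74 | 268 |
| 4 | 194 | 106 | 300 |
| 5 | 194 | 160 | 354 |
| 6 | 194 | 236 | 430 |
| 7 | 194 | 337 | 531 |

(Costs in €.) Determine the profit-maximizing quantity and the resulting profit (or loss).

Profit at each row (π = 48Q − TC): Q=0: -194; Q=1: -170; Q=2: -146; Q=3: -124; Q=4: -108; Q=5: -114; Q=6: -142; Q=7: -195.
Profit is maximized at Q = 4. AVC there is 106/4 = €26.50 ≤ P, so producing beats shutting down (which would give -€194).

Q = 4; profit = -€108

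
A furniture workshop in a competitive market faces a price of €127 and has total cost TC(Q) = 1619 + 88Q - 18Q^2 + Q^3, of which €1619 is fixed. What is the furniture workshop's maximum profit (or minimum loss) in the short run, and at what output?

AVC = 88 - 18Q + Q^2 has its minimum €7 at Q = 9; price €127 clears that bar, so the firm operates.
With MC = 88 - 36Q + 3Q^2, P = MC on the upward-sloping part at Q* = 13.
TR = 127·13 = 1651. TC = 1619 + 299 = 1918. Profit = 1651 − 1918 = -€267.
Shutting down would mean losing the fixed cost of €1619, so operating at a loss of €267 is better by €1352.

Profit = -€267 at Q = 13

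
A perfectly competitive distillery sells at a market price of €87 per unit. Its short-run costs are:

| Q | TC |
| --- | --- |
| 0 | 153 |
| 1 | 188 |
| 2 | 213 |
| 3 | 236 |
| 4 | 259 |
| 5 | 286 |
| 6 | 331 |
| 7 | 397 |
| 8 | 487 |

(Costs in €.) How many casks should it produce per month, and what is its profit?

Q = 7; profit = €212

Compute π = P·Q − TC at each output: Q=0: -153; Q=1: -101; Q=2: -39; Q=3: 25; Q=4: 89; Q=5: 149; Q=6: 191; Q=7: 212; Q=8: 209.
Profit is maximized at Q = 7. AVC there is 244/7 = €34.86 ≤ P, so producing beats shutting down (which would give -€153).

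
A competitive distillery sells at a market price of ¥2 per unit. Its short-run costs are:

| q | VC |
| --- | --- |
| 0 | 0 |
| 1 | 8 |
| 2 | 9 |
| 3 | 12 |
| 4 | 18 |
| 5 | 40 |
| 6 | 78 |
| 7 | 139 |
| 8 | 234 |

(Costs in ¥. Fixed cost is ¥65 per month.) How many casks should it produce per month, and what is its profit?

q = 0 (shut down); profit = -¥65

Compute π = P·q − TC at each output: q=0: -65; q=1: -71; q=2: -70; q=3: -71; q=4: -75; q=5: -95; q=6: -131; q=7: -190; q=8: -283.
Profit is highest at q = 0. Equivalently, the lowest AVC in the table is 12/3 ≈ ¥4 at q = 3, and P = ¥2 falls below it — price never covers variable cost, so the firm shuts down and loses only its fixed cost.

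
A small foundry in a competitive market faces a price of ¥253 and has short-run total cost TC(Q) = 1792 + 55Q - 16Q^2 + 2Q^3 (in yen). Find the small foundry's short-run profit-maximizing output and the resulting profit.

AVC = 55 - 16Q + 2Q^2 has its minimum ¥23 at Q = 4; price ¥253 clears that bar, so the firm operates.
With MC = 55 - 32Q + 6Q^2, P = MC on the upward-sloping part at Q* = 9.
TR = 253·9 = 2277. TC = 1792 + 657 = 2449. Profit = 2277 − 2449 = -¥172.
That loss of ¥172 beats the ¥1792 the firm would lose by shutting down; producing recovers ¥1620 of fixed cost.

Profit = -¥172 at Q = 9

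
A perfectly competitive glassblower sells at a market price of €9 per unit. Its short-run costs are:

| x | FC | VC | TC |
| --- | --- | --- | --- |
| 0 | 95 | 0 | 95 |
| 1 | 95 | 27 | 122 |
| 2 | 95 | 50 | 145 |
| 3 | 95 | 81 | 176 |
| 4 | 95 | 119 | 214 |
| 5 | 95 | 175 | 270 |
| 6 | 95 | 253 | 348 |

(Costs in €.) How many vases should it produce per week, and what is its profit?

Tabulate TR − TC: x=0: -95; x=1: -113; x=2: -127; x=3: -149; x=4: -178; x=5: -225; x=6: -294.
Profit is highest at x = 0. Equivalently, the lowest AVC in the table is 50/2 ≈ €25 at x = 2, and P = €9 falls below it — price never covers variable cost, so the firm shuts down and loses only its fixed cost.

x = 0 (shut down); profit = -€95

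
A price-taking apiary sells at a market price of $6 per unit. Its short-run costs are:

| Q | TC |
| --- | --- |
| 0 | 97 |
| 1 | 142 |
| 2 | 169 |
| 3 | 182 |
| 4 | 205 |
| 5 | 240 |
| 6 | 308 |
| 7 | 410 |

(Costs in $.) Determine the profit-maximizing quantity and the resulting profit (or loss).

Q = 0 (shut down); profit = -$97

Tabulate TR − TC: Q=0: -97; Q=1: -136; Q=2: -157; Q=3: -164; Q=4: -181; Q=5: -210; Q=6: -272; Q=7: -368.
Profit is highest at Q = 0. Equivalently, the lowest AVC in the table is 108/4 ≈ $27 at Q = 4, and P = $6 falls below it — price never covers variable cost, so the firm shuts down and loses only its fixed cost.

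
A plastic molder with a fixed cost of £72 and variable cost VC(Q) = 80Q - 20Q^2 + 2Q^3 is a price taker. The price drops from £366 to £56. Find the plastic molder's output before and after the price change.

Output falls from 11 to 6

MC = 80 - 40Q + 6Q^2; the shutdown threshold is min AVC = £30 (at Q = 5).
With P = £366 above the shutdown price, P = MC gives Q = 11.
At P = £56 ≥ min AVC, set P = MC: Q = 6. The firm stays open but cuts output.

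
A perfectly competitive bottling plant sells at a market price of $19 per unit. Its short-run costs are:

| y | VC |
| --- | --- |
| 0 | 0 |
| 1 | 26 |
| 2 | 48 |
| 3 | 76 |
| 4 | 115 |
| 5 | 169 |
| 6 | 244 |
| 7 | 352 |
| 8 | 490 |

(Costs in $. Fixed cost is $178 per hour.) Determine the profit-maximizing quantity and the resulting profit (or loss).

y = 0 (shut down); profit = -$178

Compute π = P·y − TC at each output: y=0: -178; y=1: -185; y=2: -188; y=3: -197; y=4: -217; y=5: -252; y=6: -308; y=7: -397; y=8: -516.
Profit is highest at y = 0. Equivalently, the lowest AVC in the table is 48/2 ≈ $24 at y = 2, and P = $19 falls below it — price never covers variable cost, so the firm shuts down and loses only its fixed cost.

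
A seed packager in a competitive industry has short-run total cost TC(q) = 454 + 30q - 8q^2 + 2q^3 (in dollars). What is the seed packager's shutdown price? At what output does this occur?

$22 per unit, at q = 2

The shutdown price is the minimum of AVC. VC = 30q - 8q^2 + 2q^3, so AVC = 30 - 8q + 2q^2.
dAVC/dq = -8 + 4q = 0 gives q = 2. min AVC = 30 - 8·2 + 2·2^2 = 22.
For P < $22 the firm produces nothing.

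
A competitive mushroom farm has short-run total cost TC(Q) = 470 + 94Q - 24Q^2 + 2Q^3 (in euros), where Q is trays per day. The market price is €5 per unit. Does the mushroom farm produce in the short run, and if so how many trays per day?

Shut down

From TC, MC = TC'(Q) = 94 - 48Q + 6Q^2 and AVC = VC/Q = 94 - 24Q + 2Q^2.
AVC hits its minimum where MC = AVC, at Q = 6, giving min AVC = 94 - 24·6 + 2·6^2 = €22.
Since P = €5 < min AVC = €22, price fails to cover variable cost at any output.
Best response: produce nothing and absorb the €470 fixed cost.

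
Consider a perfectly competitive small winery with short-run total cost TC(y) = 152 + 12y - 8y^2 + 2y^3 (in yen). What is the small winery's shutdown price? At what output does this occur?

¥4 per unit, at y = 2

Short-run supply begins at min AVC. From VC = 12y - 8y^2 + 2y^3, AVC = 12 - 8y + 2y^2.
dAVC/dy = -8 + 4y = 0 gives y = 2. min AVC = 12 - 8·2 + 2·2^2 = 4.
For P < ¥4 the firm produces nothing.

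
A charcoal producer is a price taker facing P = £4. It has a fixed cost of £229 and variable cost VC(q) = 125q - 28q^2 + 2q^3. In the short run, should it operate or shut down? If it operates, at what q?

Shut down

From TC, MC = TC'(q) = 125 - 56q + 6q^2 and AVC = VC/q = 125 - 28q + 2q^2.
AVC is minimized where dAVC/dq = -28 + 4q = 0, at q = 7; min AVC = 125 - 28·7 + 2·7^2 = £27.
With P < min AVC (£4 < £27), every unit sold adds to the loss.
Best response: produce nothing and absorb the £229 fixed cost.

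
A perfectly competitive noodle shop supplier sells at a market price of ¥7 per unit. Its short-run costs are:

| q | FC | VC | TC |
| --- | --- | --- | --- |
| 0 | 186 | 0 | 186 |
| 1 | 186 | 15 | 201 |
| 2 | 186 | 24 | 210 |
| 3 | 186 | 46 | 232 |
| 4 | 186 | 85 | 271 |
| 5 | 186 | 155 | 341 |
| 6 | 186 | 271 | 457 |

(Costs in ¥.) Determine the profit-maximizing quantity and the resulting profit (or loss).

q = 0 (shut down); profit = -¥186

Profit at each row (π = 7q − TC): q=0: -186; q=1: -194; q=2: -196; q=3: -211; q=4: -243; q=5: -306; q=6: -415.
Profit is highest at q = 0. Equivalently, the lowest AVC in the table is 24/2 ≈ ¥12 at q = 2, and P = ¥7 falls below it — price never covers variable cost, so the firm shuts down and loses only its fixed cost.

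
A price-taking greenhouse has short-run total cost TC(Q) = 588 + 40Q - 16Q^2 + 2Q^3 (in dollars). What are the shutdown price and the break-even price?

Shutdown price = $8; break-even price = $110

AVC = 40 - 16Q + 2Q^2; minimized at Q = 4, giving min AVC = $8. That is the shutdown price.
ATC = 588/Q + 40 - 16Q + 2Q^2. Setting dATC/dQ = −588/Q^2 − 16 + 4Q = 0 gives Q = 7 (since 4·7^3 − 16·7^2 = 588).
min ATC = 588/7 + 40 − 16·7 + 2·7^2 = $110. That is the break-even price.
Between these two prices the firm operates at a loss; above $110 it earns a profit.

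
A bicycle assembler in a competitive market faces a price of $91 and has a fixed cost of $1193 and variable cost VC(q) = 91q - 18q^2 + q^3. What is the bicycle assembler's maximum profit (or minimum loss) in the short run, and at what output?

Profit = -$329 at q = 12

AVC = 91 - 18q + q^2 has its minimum $10 at q = 9; price $91 clears that bar, so the firm operates.
MC = 91 - 36q + 3q^2. Setting P = MC and taking the root on the rising branch gives q* = 12.
TR = 91·12 = 1092. TC = 1193 + 228 = 1421. Profit = 1092 − 1421 = -$329.
Shutting down would mean losing the fixed cost of $1193, so operating at a loss of $329 is better by $864.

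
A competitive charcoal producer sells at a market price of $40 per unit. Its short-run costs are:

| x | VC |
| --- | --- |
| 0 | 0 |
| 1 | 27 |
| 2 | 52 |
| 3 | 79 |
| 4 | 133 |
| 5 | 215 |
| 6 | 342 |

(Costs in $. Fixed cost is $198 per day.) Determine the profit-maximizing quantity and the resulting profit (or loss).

Profit at each row (π = 40x − TC): x=0: -198; x=1: -185; x=2: -170; x=3: -157; x=4: -171; x=5: -213; x=6: -300.
Profit is maximized at x = 3. AVC there is 79/3 = $26.33 ≤ P, so producing beats shutting down (which would give -$198).

x = 3; profit = -$157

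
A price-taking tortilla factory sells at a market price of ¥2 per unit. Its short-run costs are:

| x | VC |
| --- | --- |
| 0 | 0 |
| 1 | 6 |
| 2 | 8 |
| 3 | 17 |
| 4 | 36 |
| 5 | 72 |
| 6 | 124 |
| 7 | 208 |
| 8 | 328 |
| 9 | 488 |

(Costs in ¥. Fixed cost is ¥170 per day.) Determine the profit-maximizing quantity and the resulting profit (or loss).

Profit at each row (π = 2x − TC): x=0: -170; x=1: -174; x=2: -174; x=3: -181; x=4: -198; x=5: -232; x=6: -282; x=7: -364; x=8: -482; x=9: -640.
Profit is highest at x = 0. Equivalently, the lowest AVC in the table is 8/2 ≈ ¥4 at x = 2, and P = ¥2 falls below it — price never covers variable cost, so the firm shuts down and loses only its fixed cost.

x = 0 (shut down); profit = -¥170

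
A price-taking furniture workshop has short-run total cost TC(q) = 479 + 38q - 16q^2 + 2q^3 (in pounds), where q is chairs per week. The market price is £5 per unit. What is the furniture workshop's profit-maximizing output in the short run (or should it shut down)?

Shut down

Variable cost is VC = 38q - 16q^2 + 2q^3, so AVC = VC/q = 38 - 16q + 2q^2 and MC = dTC/dq = 38 - 32q + 6q^2.
The AVC parabola has its vertex at q = 16/4 = 4, where AVC = 38 - 16·4 + 2·4^2 = £6.
P = £5 lies below min AVC = £6; no output level covers variable cost.
Best response: produce nothing and absorb the £479 fixed cost.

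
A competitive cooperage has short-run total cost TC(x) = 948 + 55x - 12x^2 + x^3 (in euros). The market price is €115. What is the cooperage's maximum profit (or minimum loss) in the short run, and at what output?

Profit = -€148 at x = 10

AVC = 55 - 12x + x^2 has its minimum €19 at x = 6; price €115 clears that bar, so the firm operates.
With MC = 55 - 24x + 3x^2, P = MC on the upward-sloping part at x* = 10.
TR = 115·10 = 1150. TC = 948 + 350 = 1298. Profit = 1150 − 1298 = -€148.
By producing, the firm covers all variable cost plus €800 of fixed cost; shutting down would lose the full €948.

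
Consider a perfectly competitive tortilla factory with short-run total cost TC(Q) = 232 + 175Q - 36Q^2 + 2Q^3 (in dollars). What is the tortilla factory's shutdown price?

$13 per unit

The shutdown price is the minimum of AVC. VC = 175Q - 36Q^2 + 2Q^3, so AVC = 175 - 36Q + 2Q^2.
dAVC/dQ = -36 + 4Q = 0 gives Q = 9. min AVC = 175 - 36·9 + 2·9^2 = 13.
So the shutdown price is $13.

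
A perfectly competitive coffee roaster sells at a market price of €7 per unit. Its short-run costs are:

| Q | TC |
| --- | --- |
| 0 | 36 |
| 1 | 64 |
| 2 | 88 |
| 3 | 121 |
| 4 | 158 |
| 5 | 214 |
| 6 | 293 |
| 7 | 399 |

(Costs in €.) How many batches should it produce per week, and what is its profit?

Tabulate TR − TC: Q=0: -36; Q=1: -57; Q=2: -74; Q=3: -100; Q=4: -130; Q=5: -179; Q=6: -251; Q=7: -350.
Profit is highest at Q = 0. Equivalently, the lowest AVC in the table is 52/2 ≈ €26 at Q = 2, and P = €7 falls below it — price never covers variable cost, so the firm shuts down and loses only its fixed cost.

Q = 0 (shut down); profit = -€36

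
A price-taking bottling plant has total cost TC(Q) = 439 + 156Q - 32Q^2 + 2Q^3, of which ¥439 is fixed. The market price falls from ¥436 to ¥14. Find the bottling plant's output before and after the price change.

AVC = 156 - 32Q + 2Q^2, minimized at Q = 8 where min AVC = ¥28. MC = 156 - 64Q + 6Q^2.
At P = ¥436 ≥ min AVC, set P = MC on the rising branch: Q = 14.
At P = ¥14 < min AVC = ¥28, price no longer covers variable cost at any output, so the firm shuts down: Q = 0.

Output falls from 14 to 0 (the firm shuts down)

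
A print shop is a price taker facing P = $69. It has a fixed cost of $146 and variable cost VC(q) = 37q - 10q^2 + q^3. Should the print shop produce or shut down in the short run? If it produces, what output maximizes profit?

Produce at q = 8

Variable cost is VC = 37q - 10q^2 + q^3, so AVC = VC/q = 37 - 10q + q^2 and MC = dTC/dq = 37 - 20q + 3q^2.
The AVC parabola has its vertex at q = 10/2 = 5, where AVC = 37 - 10·5 + 5^2 = $12.
Because $69 ≥ $12, revenue can cover variable cost; the firm operates.
Solving P = MC: -32 - 20q + 3q^2 = 0 ⇒ q = -4/3 or 8. On the upward-sloping branch, q* = 8.
Check: AVC at q = 8 is $21 ≤ P, so revenue covers variable cost.
Profit = P·q − TC = 69·8 − 314 = $238.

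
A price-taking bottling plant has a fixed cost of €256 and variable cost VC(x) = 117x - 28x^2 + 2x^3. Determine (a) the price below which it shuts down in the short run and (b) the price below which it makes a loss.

Shutdown price = €19; break-even price = €53

Shutdown price = min AVC. AVC = 117 - 28x + 2x^2, with vertex at x = 7 and minimum €19.
ATC = 256/x + 117 - 28x + 2x^2. Setting dATC/dx = −256/x^2 − 28 + 4x = 0 gives x = 8 (since 4·8^3 − 28·8^2 = 256).
min ATC = 256/8 + 117 − 28·8 + 2·8^2 = €53. That is the break-even price.
Between these two prices the firm operates at a loss; above €53 it earns a profit.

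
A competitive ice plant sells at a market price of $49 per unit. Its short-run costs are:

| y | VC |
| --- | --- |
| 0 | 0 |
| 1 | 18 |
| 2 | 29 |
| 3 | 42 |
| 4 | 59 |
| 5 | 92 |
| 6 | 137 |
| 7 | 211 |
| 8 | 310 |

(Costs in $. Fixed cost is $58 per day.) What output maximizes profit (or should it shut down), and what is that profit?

Compute π = P·y − TC at each output: y=0: -58; y=1: -27; y=2: 11; y=3: 47; y=4: 79; y=5: 95; y=6: 99; y=7: 74; y=8: 24.
Profit is maximized at y = 6. AVC there is 137/6 = $22.83 ≤ P, so producing beats shutting down (which would give -$58).

y = 6; profit = $99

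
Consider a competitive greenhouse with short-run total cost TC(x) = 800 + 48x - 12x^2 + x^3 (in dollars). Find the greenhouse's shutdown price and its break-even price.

Shutdown price = $12; break-even price = $108

AVC = 48 - 12x + x^2; minimized at x = 6, giving min AVC = $12. That is the shutdown price.
ATC = 800/x + 48 - 12x + x^2. Setting dATC/dx = −800/x^2 − 12 + 2x = 0 gives x = 10 (since 2·10^3 − 12·10^2 = 800).
min ATC = 800/10 + 48 − 12·10 + 10^2 = $108. That is the break-even price.
For $12 ≤ P < $108 the firm produces at a loss; below $12 it shuts down.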